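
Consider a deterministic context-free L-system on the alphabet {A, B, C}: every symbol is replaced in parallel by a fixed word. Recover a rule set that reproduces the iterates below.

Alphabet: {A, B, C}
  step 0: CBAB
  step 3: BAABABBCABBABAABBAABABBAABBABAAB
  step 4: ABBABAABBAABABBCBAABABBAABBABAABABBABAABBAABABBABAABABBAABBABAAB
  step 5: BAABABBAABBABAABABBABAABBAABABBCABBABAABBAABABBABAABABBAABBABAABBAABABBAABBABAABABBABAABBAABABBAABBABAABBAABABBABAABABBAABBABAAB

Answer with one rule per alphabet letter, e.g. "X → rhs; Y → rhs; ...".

  step 4 ⇒ step 5: ABBABAABBAABABBCBAABABBAABBABAABABBABAABBAABABBABAABABBAABBABAAB ⇒ BA·AB·AB·BA·AB·BA·BA·AB·AB·BA·BA·AB·BA·AB·AB·BC·AB·BA·BA·AB·BA·AB·AB·BA·BA·AB·AB·BA·AB·BA·BA·AB·BA·AB·AB·BA·AB·BA·BA·AB·AB·BA·BA·AB·BA·AB·AB·BA·AB·BA·BA·AB·BA·AB·AB·BA·BA·AB·AB·BA·AB·BA·BA·AB
    A ↦ BA
    B ↦ AB
    C ↦ BC

A->BA, B->AB, C->BC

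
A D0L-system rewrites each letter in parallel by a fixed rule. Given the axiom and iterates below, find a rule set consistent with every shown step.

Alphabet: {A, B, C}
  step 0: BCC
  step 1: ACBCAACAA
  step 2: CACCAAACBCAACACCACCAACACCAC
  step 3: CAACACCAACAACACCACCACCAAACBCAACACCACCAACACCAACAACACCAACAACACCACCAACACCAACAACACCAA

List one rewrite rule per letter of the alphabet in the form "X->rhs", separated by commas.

A->CAC, B->ACB, C->CAA

  step 2 ⇒ step 3: CACCAAACBCAACACCACCAACACCAC ⇒ CAA·CAC·CAA·CAA·CAC·CAC·CAC·CAA·ACB·CAA·CAC·CAC·CAA·CAC·CAA·CAA·CAC·CAA·CAA·CAC·CAC·CAA·CAC·CAA·CAA·CAC·CAA
    A ↦ CAC
    B ↦ ACB
    C ↦ CAA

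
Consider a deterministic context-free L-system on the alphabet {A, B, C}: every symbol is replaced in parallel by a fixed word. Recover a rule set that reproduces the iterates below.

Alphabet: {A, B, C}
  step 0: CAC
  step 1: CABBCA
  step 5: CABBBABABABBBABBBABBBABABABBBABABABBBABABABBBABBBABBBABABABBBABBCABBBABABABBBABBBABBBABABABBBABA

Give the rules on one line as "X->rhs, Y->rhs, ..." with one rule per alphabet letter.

A->BB, B->BA, C->CA

  step 0 ⇒ step 1: CAC ⇒ CA·BB·CA
    A ↦ BB
    C ↦ CA
    B ↦ BA  (constrained at step 1)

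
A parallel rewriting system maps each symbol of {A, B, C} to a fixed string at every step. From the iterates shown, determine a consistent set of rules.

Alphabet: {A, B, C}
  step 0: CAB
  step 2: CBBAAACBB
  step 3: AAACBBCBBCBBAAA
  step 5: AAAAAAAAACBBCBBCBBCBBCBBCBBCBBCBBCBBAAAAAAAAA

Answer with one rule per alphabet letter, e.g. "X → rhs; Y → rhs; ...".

A->CBB, B->A, C->A

  step 2 ⇒ step 3: CBBAAACBB ⇒ A·A·A·CBB·CBB·CBB·A·A·A
    A ↦ CBB
    B ↦ A
    C ↦ A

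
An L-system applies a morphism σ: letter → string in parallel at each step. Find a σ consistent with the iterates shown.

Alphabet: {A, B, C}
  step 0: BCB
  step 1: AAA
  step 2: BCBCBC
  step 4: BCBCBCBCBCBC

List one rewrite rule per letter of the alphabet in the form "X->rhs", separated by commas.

A->BC, B->A, C->A

  step 1 ⇒ step 2: AAA ⇒ BC·BC·BC
    A ↦ BC
  step 0 ⇒ step 1: BCB ⇒ A·A·A
    B ↦ A
  step 0 ⇒ step 1: BCB ⇒ A·A·A
    C ↦ A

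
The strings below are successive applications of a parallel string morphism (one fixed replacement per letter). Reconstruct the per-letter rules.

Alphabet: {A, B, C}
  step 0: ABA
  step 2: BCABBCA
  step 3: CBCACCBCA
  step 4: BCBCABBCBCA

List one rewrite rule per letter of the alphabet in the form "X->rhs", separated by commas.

A->CA, B->C, C->B

  step 3 ⇒ step 4: CBCACCBCA ⇒ B·C·B·CA·B·B·C·B·CA
    A ↦ CA
    B ↦ C
    C ↦ B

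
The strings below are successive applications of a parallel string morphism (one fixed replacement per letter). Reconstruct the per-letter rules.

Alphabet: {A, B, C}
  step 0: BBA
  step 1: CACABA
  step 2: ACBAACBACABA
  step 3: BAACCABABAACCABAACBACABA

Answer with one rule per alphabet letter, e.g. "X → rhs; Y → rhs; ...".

  step 2 ⇒ step 3: ACBAACBACABA ⇒ BA·AC·CA·BA·BA·AC·CA·BA·AC·BA·CA·BA
    A ↦ BA
    B ↦ CA
    C ↦ AC

A->BA, B->CA, C->AC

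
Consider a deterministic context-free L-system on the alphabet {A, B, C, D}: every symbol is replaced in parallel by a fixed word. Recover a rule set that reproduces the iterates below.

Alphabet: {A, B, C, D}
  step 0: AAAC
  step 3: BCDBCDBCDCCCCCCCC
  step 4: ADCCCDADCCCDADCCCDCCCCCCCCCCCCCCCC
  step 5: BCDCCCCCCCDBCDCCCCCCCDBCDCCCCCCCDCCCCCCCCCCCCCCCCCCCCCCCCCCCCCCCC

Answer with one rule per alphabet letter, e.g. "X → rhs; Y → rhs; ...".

  step 4 ⇒ step 5: ADCCCDADCCCDADCCCDCCCCCCCCCCCCCCCC ⇒ B·CD·CC·CC·CC·CD·B·CD·CC·CC·CC·CD·B·CD·CC·CC·CC·CD·CC·CC·CC·CC·CC·CC·CC·CC·CC·CC·CC·CC·CC·CC·CC·CC
    A ↦ B
    C ↦ CC
    D ↦ CD
  step 3 ⇒ step 4: BCDBCDBCDCCCCCCCC ⇒ AD·CC·CD·AD·CC·CD·AD·CC·CD·CC·CC·CC·CC·CC·CC·CC·CC
    B ↦ AD

A->B, B->AD, C->CC, D->CD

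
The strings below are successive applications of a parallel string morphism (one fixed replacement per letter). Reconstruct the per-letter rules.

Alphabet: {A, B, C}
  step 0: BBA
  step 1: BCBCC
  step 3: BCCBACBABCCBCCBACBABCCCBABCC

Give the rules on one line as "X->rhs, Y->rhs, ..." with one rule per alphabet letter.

A->C, B->BC, C->CBA

  step 0 ⇒ step 1: BBA ⇒ BC·BC·C
    A ↦ C
    B ↦ BC
    C ↦ CBA  (constrained at step 1)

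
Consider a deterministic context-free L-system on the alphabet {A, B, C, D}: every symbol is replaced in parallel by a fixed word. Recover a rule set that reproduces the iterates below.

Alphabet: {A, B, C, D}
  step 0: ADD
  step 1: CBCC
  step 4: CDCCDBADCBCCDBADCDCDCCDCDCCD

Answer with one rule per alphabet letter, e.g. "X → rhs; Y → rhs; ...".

A->CB, B->BAD, C->CD, D->C

  step 0 ⇒ step 1: ADD ⇒ CB·C·C
    A ↦ CB
    D ↦ C
    B ↦ BAD  (constrained at step 1)
    C ↦ CD  (constrained at step 1)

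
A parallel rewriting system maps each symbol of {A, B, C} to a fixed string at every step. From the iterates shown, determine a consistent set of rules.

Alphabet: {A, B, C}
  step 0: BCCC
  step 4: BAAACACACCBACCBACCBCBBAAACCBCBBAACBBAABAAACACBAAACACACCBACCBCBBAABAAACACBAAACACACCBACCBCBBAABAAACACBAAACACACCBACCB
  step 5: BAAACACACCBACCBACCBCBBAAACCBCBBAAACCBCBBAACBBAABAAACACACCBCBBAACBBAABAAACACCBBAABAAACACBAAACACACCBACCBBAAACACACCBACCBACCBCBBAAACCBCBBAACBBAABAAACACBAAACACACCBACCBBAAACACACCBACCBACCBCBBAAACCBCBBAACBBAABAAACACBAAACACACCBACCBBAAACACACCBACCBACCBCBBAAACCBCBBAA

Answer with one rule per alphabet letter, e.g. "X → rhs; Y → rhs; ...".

  step 4 ⇒ step 5: BAAACACACCBACCBACCBCBBAAACCBCBBAACBBAABAAACACBAAACACACCBACCBCBBAABAAACACBAAACACACCBACCBCBBAABAAACACBAAACACACCBACCB ⇒ BAA·AC·AC·AC·CB·AC·CB·AC·CB·CB·BAA·AC·CB·CB·BAA·AC·CB·CB·BAA·CB·BAA·BAA·AC·AC·AC·CB·CB·BAA·CB·BAA·BAA·AC·AC·CB·BAA·BAA·AC·AC·BAA·AC·AC·AC·CB·AC·CB·BAA·AC·AC·AC·CB·AC·CB·AC·CB·CB·BAA·AC·CB·CB·BAA·CB·BAA·BAA·AC·AC·BAA·AC·AC·AC·CB·AC·CB·BAA·AC·AC·AC·CB·AC·CB·AC·CB·CB·BAA·AC·CB·CB·BAA·CB·BAA·BAA·AC·AC·BAA·AC·AC·AC·CB·AC·CB·BAA·AC·AC·AC·CB·AC·CB·AC·CB·CB·BAA·AC·CB·CB·BAA
    A ↦ AC
    B ↦ BAA
    C ↦ CB

A->AC, B->BAA, C->CB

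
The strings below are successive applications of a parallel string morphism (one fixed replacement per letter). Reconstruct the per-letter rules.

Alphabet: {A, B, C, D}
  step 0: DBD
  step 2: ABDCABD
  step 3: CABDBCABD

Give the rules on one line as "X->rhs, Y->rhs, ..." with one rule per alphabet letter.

A->C, B->A, C->B, D->BD

  step 2 ⇒ step 3: ABDCABD ⇒ C·A·BD·B·C·A·BD
    A ↦ C
    B ↦ A
    C ↦ B
    D ↦ BD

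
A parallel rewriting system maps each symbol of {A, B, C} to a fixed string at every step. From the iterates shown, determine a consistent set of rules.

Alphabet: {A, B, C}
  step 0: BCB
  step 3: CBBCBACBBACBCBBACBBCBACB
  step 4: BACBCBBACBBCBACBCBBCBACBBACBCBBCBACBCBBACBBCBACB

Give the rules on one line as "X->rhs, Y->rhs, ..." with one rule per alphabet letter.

A->BC, B->CB, C->BA

  step 3 ⇒ step 4: CBBCBACBBACBCBBACBBCBACB ⇒ BA·CB·CB·BA·CB·BC·BA·CB·CB·BC·BA·CB·BA·CB·CB·BC·BA·CB·CB·BA·CB·BC·BA·CB
    A ↦ BC
    B ↦ CB
    C ↦ BA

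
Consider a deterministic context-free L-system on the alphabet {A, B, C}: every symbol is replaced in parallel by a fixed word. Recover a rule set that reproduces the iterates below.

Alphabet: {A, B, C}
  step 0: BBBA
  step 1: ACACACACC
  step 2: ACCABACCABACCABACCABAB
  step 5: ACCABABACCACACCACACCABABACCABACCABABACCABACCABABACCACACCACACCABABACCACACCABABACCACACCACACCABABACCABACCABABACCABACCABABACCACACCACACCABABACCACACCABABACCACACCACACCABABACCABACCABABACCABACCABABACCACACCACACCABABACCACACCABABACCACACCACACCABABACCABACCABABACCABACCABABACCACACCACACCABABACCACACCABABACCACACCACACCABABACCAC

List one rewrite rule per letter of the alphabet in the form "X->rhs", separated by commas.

A->ACC, B->AC, C->AB

  step 1 ⇒ step 2: ACACACACC ⇒ ACC·AB·ACC·AB·ACC·AB·ACC·AB·AB
    A ↦ ACC
    C ↦ AB
  step 0 ⇒ step 1: BBBA ⇒ AC·AC·AC·ACC
    B ↦ AC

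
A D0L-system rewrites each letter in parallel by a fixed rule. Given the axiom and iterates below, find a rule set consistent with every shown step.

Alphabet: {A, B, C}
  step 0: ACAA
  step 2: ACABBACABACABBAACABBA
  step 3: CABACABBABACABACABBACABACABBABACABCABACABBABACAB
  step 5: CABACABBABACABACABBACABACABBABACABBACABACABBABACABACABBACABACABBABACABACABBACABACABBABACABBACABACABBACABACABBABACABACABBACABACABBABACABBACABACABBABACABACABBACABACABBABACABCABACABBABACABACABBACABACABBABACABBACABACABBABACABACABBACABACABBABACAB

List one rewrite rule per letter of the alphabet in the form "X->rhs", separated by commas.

A->CAB, B->BA, C->A

  step 2 ⇒ step 3: ACABBACABACABBAACABBA ⇒ CAB·A·CAB·BA·BA·CAB·A·CAB·BA·CAB·A·CAB·BA·BA·CAB·CAB·A·CAB·BA·BA·CAB
    A ↦ CAB
    B ↦ BA
    C ↦ A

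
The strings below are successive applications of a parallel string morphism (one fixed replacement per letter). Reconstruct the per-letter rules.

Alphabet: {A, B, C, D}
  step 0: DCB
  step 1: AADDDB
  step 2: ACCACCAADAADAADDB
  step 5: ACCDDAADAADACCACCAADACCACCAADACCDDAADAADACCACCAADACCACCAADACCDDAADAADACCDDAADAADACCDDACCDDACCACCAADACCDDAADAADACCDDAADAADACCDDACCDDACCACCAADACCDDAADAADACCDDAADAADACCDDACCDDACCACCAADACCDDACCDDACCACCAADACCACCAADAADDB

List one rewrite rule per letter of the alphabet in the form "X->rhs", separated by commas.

  step 1 ⇒ step 2: AADDDB ⇒ ACC·ACC·AAD·AAD·AAD·DB
    A ↦ ACC
    B ↦ DB
    D ↦ AAD
  step 0 ⇒ step 1: DCB ⇒ AAD·D·DB
    C ↦ D

A->ACC, B->DB, C->D, D->AAD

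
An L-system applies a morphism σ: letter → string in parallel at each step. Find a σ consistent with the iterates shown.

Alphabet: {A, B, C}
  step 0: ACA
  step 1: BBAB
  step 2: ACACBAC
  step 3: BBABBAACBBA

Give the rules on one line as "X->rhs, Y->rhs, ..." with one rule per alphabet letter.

  step 2 ⇒ step 3: ACACBAC ⇒ B·BA·B·BA·AC·B·BA
    A ↦ B
    B ↦ AC
    C ↦ BA

A->B, B->AC, C->BA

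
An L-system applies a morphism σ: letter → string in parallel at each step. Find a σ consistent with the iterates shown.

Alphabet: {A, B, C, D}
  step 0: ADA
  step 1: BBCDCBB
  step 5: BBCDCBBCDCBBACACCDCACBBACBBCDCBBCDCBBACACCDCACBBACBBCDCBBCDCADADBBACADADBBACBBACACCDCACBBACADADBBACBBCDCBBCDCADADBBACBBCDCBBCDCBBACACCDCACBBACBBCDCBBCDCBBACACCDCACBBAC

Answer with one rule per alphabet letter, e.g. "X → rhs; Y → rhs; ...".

  step 0 ⇒ step 1: ADA ⇒ BB·CDC·BB
    A ↦ BB
    D ↦ CDC
    B ↦ AD  (constrained at step 1)
    C ↦ AC  (constrained at step 1)

A->BB, B->AD, C->AC, D->CDC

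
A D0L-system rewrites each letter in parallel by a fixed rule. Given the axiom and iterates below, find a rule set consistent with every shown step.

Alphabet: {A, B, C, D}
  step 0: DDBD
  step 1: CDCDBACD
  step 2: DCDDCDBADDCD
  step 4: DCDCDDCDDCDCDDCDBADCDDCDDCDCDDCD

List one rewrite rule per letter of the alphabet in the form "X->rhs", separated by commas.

  step 1 ⇒ step 2: CDCDBACD ⇒ D·CD·D·CD·BA·D·D·CD
    A ↦ D
    B ↦ BA
    C ↦ D
    D ↦ CD

A->D, B->BA, C->D, D->CD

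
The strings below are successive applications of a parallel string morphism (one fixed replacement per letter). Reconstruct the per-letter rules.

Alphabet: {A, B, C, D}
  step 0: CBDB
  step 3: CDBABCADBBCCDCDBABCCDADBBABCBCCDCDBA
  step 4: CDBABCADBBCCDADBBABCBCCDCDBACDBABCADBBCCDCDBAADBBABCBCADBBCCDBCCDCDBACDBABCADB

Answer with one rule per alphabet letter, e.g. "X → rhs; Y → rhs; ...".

A->ADB, B->BC, C->CD, D->BA

  step 3 ⇒ step 4: CDBABCADBBCCDCDBABCCDADBBABCBCCDCDBA ⇒ CD·BA·BC·ADB·BC·CD·ADB·BA·BC·BC·CD·CD·BA·CD·BA·BC·ADB·BC·CD·CD·BA·ADB·BA·BC·BC·ADB·BC·CD·BC·CD·CD·BA·CD·BA·BC·ADB
    A ↦ ADB
    B ↦ BC
    C ↦ CD
    D ↦ BA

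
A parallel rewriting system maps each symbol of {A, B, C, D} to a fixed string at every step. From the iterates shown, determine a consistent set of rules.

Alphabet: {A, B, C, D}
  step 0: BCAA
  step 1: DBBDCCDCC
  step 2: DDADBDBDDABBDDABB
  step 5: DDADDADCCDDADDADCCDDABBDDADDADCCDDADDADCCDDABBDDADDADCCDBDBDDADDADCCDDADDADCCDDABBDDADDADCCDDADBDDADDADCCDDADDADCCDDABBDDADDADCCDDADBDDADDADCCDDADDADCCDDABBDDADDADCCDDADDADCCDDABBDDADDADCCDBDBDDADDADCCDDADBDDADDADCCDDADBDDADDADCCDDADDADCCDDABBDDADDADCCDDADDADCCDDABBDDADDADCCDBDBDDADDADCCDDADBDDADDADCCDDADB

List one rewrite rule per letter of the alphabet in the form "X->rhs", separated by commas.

A->DCC, B->DB, C->B, D->DDA

  step 1 ⇒ step 2: DBBDCCDCC ⇒ DDA·DB·DB·DDA·B·B·DDA·B·B
    B ↦ DB
    C ↦ B
    D ↦ DDA
  step 0 ⇒ step 1: BCAA ⇒ DB·B·DCC·DCC
    A ↦ DCC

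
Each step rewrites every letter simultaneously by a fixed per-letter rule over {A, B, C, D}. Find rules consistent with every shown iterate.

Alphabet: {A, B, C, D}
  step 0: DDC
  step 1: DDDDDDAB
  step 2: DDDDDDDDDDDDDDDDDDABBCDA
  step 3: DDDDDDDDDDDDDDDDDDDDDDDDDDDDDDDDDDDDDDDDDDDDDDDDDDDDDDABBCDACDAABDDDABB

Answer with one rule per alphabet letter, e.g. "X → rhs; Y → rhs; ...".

  step 2 ⇒ step 3: DDDDDDDDDDDDDDDDDDABBCDA ⇒ DDD·DDD·DDD·DDD·DDD·DDD·DDD·DDD·DDD·DDD·DDD·DDD·DDD·DDD·DDD·DDD·DDD·DDD·ABB·CDA·CDA·AB·DDD·ABB
    A ↦ ABB
    B ↦ CDA
    C ↦ AB
    D ↦ DDD

A->ABB, B->CDA, C->AB, D->DDD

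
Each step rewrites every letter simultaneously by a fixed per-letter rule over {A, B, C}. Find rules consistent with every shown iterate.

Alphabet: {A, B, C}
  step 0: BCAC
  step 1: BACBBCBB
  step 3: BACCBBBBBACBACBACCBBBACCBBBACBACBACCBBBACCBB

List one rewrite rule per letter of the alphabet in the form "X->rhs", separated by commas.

A->C, B->BAC, C->BB

  step 0 ⇒ step 1: BCAC ⇒ BAC·BB·C·BB
    A ↦ C
    B ↦ BAC
    C ↦ BB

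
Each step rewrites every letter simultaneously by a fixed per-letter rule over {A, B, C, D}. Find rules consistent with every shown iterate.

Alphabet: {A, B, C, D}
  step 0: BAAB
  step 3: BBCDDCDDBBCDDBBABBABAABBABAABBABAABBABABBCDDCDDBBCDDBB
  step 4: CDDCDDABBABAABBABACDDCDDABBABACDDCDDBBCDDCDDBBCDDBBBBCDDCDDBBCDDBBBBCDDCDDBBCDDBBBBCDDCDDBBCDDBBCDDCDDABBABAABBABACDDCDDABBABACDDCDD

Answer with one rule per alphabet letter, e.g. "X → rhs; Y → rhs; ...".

A->BB, B->CDD, C->AB, D->BA

  step 3 ⇒ step 4: BBCDDCDDBBCDDBBABBABAABBABAABBABAABBABABBCDDCDDBBCDDBB ⇒ CDD·CDD·AB·BA·BA·AB·BA·BA·CDD·CDD·AB·BA·BA·CDD·CDD·BB·CDD·CDD·BB·CDD·BB·BB·CDD·CDD·BB·CDD·BB·BB·CDD·CDD·BB·CDD·BB·BB·CDD·CDD·BB·CDD·BB·CDD·CDD·AB·BA·BA·AB·BA·BA·CDD·CDD·AB·BA·BA·CDD·CDD
    A ↦ BB
    B ↦ CDD
    C ↦ AB
    D ↦ BA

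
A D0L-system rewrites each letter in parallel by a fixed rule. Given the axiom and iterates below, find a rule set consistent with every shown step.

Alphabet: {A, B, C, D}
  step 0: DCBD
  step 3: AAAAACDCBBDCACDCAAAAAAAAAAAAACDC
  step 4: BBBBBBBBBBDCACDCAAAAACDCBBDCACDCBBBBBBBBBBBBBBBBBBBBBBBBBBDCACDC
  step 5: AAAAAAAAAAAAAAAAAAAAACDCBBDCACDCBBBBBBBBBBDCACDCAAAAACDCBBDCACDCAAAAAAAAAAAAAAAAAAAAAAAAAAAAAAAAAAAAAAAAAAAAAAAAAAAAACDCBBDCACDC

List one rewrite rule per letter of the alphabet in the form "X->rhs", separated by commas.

  step 4 ⇒ step 5: BBBBBBBBBBDCACDCAAAAACDCBBDCACDCBBBBBBBBBBBBBBBBBBBBBBBBBBDCACDC ⇒ AA·AA·AA·AA·AA·AA·AA·AA·AA·AA·AC·DC·BB·DC·AC·DC·BB·BB·BB·BB·BB·DC·AC·DC·AA·AA·AC·DC·BB·DC·AC·DC·AA·AA·AA·AA·AA·AA·AA·AA·AA·AA·AA·AA·AA·AA·AA·AA·AA·AA·AA·AA·AA·AA·AA·AA·AA·AA·AC·DC·BB·DC·AC·DC
    A ↦ BB
    B ↦ AA
    C ↦ DC
    D ↦ AC

A->BB, B->AA, C->DC, D->AC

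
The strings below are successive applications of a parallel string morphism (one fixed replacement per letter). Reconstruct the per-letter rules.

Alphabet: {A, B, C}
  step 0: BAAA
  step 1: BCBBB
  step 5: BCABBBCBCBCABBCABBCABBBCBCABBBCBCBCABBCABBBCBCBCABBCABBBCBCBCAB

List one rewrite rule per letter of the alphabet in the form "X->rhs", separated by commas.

  step 0 ⇒ step 1: BAAA ⇒ BC·B·B·B
    A ↦ B
    B ↦ BC
    C ↦ AB  (constrained at step 1)

A->B, B->BC, C->AB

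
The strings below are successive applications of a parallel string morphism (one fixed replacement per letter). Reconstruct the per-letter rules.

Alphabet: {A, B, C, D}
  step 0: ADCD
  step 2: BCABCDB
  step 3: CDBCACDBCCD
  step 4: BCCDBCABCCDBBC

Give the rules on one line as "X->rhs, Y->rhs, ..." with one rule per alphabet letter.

  step 3 ⇒ step 4: CDBCACDBCCD ⇒ B·C·CD·B·CA·B·C·CD·B·B·C
    A ↦ CA
    B ↦ CD
    C ↦ B
    D ↦ C

A->CA, B->CD, C->B, D->C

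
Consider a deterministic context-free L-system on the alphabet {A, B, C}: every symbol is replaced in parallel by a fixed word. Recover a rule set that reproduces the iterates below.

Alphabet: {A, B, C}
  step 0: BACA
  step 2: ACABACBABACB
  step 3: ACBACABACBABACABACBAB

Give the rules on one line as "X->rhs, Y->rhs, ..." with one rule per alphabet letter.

A->AC, B->AB, C->B

  step 2 ⇒ step 3: ACABACBABACB ⇒ AC·B·AC·AB·AC·B·AB·AC·AB·AC·B·AB
    A ↦ AC
    B ↦ AB
    C ↦ B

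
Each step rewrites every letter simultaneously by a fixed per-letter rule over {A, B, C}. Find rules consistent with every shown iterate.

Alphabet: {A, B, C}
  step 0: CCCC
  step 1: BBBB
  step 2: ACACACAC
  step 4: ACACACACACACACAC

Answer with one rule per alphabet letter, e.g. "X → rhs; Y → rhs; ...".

A->B, B->AC, C->B

  step 1 ⇒ step 2: BBBB ⇒ AC·AC·AC·AC
    B ↦ AC
    A ↦ B  (constrained at step 2)
  step 0 ⇒ step 1: CCCC ⇒ B·B·B·B
    C ↦ B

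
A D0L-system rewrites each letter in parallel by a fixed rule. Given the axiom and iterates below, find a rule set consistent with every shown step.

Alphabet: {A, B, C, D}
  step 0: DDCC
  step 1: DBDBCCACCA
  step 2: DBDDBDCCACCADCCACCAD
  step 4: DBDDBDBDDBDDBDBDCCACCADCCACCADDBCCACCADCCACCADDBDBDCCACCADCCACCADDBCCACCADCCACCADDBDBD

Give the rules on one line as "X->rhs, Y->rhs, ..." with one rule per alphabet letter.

A->D, B->D, C->CCA, D->DB

  step 1 ⇒ step 2: DBDBCCACCA ⇒ DB·D·DB·D·CCA·CCA·D·CCA·CCA·D
    A ↦ D
    B ↦ D
    C ↦ CCA
    D ↦ DB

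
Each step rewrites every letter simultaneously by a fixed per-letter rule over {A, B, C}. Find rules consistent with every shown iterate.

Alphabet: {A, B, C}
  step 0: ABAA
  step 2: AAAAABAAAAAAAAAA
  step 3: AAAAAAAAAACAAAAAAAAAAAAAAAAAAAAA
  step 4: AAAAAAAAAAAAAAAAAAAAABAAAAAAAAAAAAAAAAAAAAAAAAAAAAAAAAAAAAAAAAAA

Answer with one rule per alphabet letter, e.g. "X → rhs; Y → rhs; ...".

A->AA, B->CA, C->AB

  step 3 ⇒ step 4: AAAAAAAAAACAAAAAAAAAAAAAAAAAAAAA ⇒ AA·AA·AA·AA·AA·AA·AA·AA·AA·AA·AB·AA·AA·AA·AA·AA·AA·AA·AA·AA·AA·AA·AA·AA·AA·AA·AA·AA·AA·AA·AA·AA
    A ↦ AA
    C ↦ AB
  step 2 ⇒ step 3: AAAAABAAAAAAAAAA ⇒ AA·AA·AA·AA·AA·CA·AA·AA·AA·AA·AA·AA·AA·AA·AA·AA
    B ↦ CA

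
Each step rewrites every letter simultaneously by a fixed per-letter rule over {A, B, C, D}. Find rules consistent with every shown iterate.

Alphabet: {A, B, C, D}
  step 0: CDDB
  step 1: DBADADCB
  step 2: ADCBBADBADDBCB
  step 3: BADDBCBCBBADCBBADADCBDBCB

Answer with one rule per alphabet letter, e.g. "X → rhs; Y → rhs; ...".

  step 2 ⇒ step 3: ADCBBADBADDBCB ⇒ B·AD·DB·CB·CB·B·AD·CB·B·AD·AD·CB·DB·CB
    A ↦ B
    B ↦ CB
    C ↦ DB
    D ↦ AD

A->B, B->CB, C->DB, D->AD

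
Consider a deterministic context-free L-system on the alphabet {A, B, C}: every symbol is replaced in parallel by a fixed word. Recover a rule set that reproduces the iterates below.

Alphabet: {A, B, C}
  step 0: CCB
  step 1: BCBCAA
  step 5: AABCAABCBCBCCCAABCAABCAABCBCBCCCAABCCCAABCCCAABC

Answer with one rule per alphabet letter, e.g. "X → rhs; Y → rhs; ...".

  step 0 ⇒ step 1: CCB ⇒ BC·BC·AA
    B ↦ AA
    C ↦ BC
    A ↦ C  (constrained at step 1)

A->C, B->AA, C->BC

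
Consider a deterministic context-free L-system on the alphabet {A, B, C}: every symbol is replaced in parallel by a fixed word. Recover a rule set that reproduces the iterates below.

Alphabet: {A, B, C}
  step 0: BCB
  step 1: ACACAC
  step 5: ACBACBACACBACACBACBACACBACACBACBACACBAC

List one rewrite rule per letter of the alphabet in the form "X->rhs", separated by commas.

A->B, B->AC, C->AC

  step 0 ⇒ step 1: BCB ⇒ AC·AC·AC
    B ↦ AC
    C ↦ AC
    A ↦ B  (constrained at step 1)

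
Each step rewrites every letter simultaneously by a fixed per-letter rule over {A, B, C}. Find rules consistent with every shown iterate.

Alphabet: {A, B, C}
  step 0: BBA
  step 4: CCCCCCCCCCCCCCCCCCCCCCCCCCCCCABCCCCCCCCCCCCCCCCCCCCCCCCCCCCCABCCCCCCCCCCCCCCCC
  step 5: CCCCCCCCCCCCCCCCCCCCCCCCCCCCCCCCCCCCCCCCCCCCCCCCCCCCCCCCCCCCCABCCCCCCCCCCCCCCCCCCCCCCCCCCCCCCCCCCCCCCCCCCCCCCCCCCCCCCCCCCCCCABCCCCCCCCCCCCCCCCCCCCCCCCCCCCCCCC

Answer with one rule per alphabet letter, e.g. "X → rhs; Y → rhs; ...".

A->CC, B->CAB, C->CC

  step 4 ⇒ step 5: CCCCCCCCCCCCCCCCCCCCCCCCCCCCCABCCCCCCCCCCCCCCCCCCCCCCCCCCCCCABCCCCCCCCCCCCCCCC ⇒ CC·CC·CC·CC·CC·CC·CC·CC·CC·CC·CC·CC·CC·CC·CC·CC·CC·CC·CC·CC·CC·CC·CC·CC·CC·CC·CC·CC·CC·CC·CAB·CC·CC·CC·CC·CC·CC·CC·CC·CC·CC·CC·CC·CC·CC·CC·CC·CC·CC·CC·CC·CC·CC·CC·CC·CC·CC·CC·CC·CC·CC·CAB·CC·CC·CC·CC·CC·CC·CC·CC·CC·CC·CC·CC·CC·CC·CC·CC
    A ↦ CC
    B ↦ CAB
    C ↦ CC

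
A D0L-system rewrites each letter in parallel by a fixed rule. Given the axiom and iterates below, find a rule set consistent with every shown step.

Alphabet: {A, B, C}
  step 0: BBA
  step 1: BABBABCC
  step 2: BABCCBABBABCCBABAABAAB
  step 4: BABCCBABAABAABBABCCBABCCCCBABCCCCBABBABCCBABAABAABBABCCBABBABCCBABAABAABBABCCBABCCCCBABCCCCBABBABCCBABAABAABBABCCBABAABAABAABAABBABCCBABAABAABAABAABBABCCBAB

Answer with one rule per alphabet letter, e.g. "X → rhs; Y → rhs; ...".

A->CC, B->BAB, C->AAB

  step 1 ⇒ step 2: BABBABCC ⇒ BAB·CC·BAB·BAB·CC·BAB·AAB·AAB
    A ↦ CC
    B ↦ BAB
    C ↦ AAB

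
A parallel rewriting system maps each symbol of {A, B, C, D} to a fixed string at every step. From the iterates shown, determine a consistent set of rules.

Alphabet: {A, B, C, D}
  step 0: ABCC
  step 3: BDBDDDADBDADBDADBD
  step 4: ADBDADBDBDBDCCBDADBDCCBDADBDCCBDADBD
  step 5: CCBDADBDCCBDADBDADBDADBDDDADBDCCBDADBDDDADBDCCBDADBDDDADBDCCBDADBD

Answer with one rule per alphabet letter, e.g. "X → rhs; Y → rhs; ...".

A->CC, B->AD, C->D, D->BD

  step 4 ⇒ step 5: ADBDADBDBDBDCCBDADBDCCBDADBDCCBDADBD ⇒ CC·BD·AD·BD·CC·BD·AD·BD·AD·BD·AD·BD·D·D·AD·BD·CC·BD·AD·BD·D·D·AD·BD·CC·BD·AD·BD·D·D·AD·BD·CC·BD·AD·BD
    A ↦ CC
    B ↦ AD
    C ↦ D
    D ↦ BD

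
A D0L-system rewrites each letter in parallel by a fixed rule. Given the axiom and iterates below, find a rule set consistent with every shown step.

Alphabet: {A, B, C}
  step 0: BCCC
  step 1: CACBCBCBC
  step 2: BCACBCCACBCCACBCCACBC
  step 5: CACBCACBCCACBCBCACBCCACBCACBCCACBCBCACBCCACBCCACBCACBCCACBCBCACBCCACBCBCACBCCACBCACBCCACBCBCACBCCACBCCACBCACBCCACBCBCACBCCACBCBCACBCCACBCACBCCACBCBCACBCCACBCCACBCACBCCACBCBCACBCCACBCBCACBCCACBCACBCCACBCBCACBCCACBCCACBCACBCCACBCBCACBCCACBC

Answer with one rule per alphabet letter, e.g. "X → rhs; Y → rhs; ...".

  step 1 ⇒ step 2: CACBCBCBC ⇒ BC·AC·BC·CAC·BC·CAC·BC·CAC·BC
    A ↦ AC
    B ↦ CAC
    C ↦ BC

A->AC, B->CAC, C->BC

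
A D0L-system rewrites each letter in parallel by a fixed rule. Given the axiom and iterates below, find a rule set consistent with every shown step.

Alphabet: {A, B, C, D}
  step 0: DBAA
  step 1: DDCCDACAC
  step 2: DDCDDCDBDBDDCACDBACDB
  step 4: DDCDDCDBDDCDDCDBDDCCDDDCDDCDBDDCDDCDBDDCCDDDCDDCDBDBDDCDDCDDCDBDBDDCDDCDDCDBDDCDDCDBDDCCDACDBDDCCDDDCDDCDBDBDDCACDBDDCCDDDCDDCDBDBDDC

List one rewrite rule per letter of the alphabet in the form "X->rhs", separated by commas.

A->AC, B->CD, C->DB, D->DDC

  step 1 ⇒ step 2: DDCCDACAC ⇒ DDC·DDC·DB·DB·DDC·AC·DB·AC·DB
    A ↦ AC
    C ↦ DB
    D ↦ DDC
  step 0 ⇒ step 1: DBAA ⇒ DDC·CD·AC·AC
    B ↦ CD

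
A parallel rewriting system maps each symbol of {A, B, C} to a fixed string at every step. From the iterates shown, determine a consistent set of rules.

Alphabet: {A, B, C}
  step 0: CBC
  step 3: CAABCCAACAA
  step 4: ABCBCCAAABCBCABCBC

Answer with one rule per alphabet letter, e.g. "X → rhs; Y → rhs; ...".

A->BC, B->CA, C->A

  step 3 ⇒ step 4: CAABCCAACAA ⇒ A·BC·BC·CA·A·A·BC·BC·A·BC·BC
    A ↦ BC
    B ↦ CA
    C ↦ A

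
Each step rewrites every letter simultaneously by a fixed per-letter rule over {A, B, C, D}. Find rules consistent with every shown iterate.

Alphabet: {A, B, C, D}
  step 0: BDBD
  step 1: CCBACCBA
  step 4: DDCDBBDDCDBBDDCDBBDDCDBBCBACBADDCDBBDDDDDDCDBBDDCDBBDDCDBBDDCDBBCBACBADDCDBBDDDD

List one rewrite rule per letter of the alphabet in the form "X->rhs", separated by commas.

A->DBB, B->C, C->DD, D->CBA

  step 0 ⇒ step 1: BDBD ⇒ C·CBA·C·CBA
    B ↦ C
    D ↦ CBA
    A ↦ DBB  (constrained at step 1)
    C ↦ DD  (constrained at step 1)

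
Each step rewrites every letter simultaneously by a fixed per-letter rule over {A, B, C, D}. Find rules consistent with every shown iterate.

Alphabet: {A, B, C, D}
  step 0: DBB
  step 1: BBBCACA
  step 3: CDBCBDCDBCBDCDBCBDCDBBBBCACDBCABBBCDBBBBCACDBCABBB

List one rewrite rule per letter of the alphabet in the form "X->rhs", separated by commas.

A->CBD, B->CA, C->CDB, D->BBB

  step 0 ⇒ step 1: DBB ⇒ BBB·CA·CA
    B ↦ CA
    D ↦ BBB
    A ↦ CBD  (constrained at step 1)
    C ↦ CDB  (constrained at step 1)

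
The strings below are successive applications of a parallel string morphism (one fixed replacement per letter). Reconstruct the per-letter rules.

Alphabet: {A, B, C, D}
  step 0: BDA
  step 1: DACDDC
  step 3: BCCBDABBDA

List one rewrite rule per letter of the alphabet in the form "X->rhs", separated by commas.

A->DDC, B->DA, C->B, D->C

  step 0 ⇒ step 1: BDA ⇒ DA·C·DDC
    A ↦ DDC
    B ↦ DA
    D ↦ C
    C ↦ B  (constrained at step 1)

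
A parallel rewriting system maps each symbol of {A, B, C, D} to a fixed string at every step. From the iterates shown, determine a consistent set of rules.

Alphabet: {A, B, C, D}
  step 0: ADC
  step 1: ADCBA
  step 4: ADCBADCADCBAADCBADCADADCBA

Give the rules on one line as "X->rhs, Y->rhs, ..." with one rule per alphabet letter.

A->AD, B->DC, C->BA, D->C

  step 0 ⇒ step 1: ADC ⇒ AD·C·BA
    A ↦ AD
    C ↦ BA
    D ↦ C
    B ↦ DC  (constrained at step 1)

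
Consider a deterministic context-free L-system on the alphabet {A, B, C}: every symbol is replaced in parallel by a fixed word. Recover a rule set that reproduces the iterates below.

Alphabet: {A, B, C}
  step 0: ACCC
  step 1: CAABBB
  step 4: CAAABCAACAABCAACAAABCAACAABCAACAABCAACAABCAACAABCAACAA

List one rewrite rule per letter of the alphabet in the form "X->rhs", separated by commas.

A->CAA, B->A, C->B

  step 0 ⇒ step 1: ACCC ⇒ CAA·B·B·B
    A ↦ CAA
    C ↦ B
    B ↦ A  (constrained at step 1)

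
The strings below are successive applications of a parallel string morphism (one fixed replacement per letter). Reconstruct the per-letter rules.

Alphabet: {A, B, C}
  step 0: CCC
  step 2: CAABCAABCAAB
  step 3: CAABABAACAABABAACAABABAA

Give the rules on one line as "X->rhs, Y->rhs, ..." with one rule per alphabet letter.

  step 2 ⇒ step 3: CAABCAABCAAB ⇒ CA·AB·AB·AA·CA·AB·AB·AA·CA·AB·AB·AA
    A ↦ AB
    B ↦ AA
    C ↦ CA

A->AB, B->AA, C->CA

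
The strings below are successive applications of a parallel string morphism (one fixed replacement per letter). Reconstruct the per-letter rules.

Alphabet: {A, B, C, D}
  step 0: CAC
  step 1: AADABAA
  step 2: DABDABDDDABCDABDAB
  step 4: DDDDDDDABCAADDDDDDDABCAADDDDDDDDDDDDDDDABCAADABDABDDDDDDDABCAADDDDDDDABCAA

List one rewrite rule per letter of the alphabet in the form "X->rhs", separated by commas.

A->DAB, B->C, C->AA, D->DD

  step 1 ⇒ step 2: AADABAA ⇒ DAB·DAB·DD·DAB·C·DAB·DAB
    A ↦ DAB
    B ↦ C
    D ↦ DD
  step 0 ⇒ step 1: CAC ⇒ AA·DAB·AA
    C ↦ AA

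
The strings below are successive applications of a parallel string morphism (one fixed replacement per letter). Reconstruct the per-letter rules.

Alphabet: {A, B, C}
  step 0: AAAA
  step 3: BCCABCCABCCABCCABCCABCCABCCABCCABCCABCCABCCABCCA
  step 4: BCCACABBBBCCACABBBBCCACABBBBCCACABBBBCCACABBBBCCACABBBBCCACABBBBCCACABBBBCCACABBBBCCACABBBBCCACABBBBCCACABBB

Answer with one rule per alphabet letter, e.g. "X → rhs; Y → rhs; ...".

A->BBB, B->BC, C->CA

  step 3 ⇒ step 4: BCCABCCABCCABCCABCCABCCABCCABCCABCCABCCABCCABCCA ⇒ BC·CA·CA·BBB·BC·CA·CA·BBB·BC·CA·CA·BBB·BC·CA·CA·BBB·BC·CA·CA·BBB·BC·CA·CA·BBB·BC·CA·CA·BBB·BC·CA·CA·BBB·BC·CA·CA·BBB·BC·CA·CA·BBB·BC·CA·CA·BBB·BC·CA·CA·BBB
    A ↦ BBB
    B ↦ BC
    C ↦ CA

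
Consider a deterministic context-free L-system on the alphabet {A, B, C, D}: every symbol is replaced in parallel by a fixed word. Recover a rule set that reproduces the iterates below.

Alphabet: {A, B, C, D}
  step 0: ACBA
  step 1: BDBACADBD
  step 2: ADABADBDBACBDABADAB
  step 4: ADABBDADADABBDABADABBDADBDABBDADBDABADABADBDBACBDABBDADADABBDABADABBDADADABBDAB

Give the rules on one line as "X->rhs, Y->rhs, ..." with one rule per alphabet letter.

  step 1 ⇒ step 2: BDBACADBD ⇒ AD·AB·AD·BD·BAC·BD·AB·AD·AB
    A ↦ BD
    B ↦ AD
    C ↦ BAC
    D ↦ AB

A->BD, B->AD, C->BAC, D->AB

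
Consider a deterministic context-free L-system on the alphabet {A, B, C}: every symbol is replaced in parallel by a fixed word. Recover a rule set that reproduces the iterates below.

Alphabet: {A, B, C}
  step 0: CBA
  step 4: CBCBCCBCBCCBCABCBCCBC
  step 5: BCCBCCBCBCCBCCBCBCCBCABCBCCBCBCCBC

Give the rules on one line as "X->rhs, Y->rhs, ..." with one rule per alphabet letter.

A->AB, B->C, C->BC

  step 4 ⇒ step 5: CBCBCCBCBCCBCABCBCCBC ⇒ BC·C·BC·C·BC·BC·C·BC·C·BC·BC·C·BC·AB·C·BC·C·BC·BC·C·BC
    A ↦ AB
    B ↦ C
    C ↦ BC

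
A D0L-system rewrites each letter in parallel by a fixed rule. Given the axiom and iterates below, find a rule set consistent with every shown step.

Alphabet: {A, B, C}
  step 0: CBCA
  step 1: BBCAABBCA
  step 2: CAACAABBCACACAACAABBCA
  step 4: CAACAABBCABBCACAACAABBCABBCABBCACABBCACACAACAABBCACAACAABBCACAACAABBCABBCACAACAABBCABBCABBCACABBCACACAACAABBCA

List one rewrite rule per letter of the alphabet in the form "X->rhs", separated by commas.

A->CA, B->CAA, C->BB

  step 1 ⇒ step 2: BBCAABBCA ⇒ CAA·CAA·BB·CA·CA·CAA·CAA·BB·CA
    A ↦ CA
    B ↦ CAA
    C ↦ BB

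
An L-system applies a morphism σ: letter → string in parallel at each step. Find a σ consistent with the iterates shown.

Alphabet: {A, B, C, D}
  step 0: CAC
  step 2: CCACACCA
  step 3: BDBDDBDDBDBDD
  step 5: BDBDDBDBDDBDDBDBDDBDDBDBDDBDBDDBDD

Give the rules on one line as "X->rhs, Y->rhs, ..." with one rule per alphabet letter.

A->D, B->C, C->BD, D->CA

  step 2 ⇒ step 3: CCACACCA ⇒ BD·BD·D·BD·D·BD·BD·D
    A ↦ D
    C ↦ BD
    B ↦ C  (constrained at step 3)
    D ↦ CA  (constrained at step 3)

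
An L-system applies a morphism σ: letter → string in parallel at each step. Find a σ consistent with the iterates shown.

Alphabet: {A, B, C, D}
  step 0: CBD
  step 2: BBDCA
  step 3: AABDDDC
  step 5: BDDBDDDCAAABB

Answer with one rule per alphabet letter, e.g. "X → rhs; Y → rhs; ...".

  step 2 ⇒ step 3: BBDCA ⇒ A·A·B·DD·DC
    A ↦ DC
    B ↦ A
    C ↦ DD
    D ↦ B

A->DC, B->A, C->DD, D->B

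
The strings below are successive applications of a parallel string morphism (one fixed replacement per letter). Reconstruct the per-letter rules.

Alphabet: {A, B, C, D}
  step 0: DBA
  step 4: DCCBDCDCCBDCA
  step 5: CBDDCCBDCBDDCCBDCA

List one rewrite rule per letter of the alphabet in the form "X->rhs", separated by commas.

A->CA, B->C, C->D, D->CB

  step 4 ⇒ step 5: DCCBDCDCCBDCA ⇒ CB·D·D·C·CB·D·CB·D·D·C·CB·D·CA
    A ↦ CA
    B ↦ C
    C ↦ D
    D ↦ CB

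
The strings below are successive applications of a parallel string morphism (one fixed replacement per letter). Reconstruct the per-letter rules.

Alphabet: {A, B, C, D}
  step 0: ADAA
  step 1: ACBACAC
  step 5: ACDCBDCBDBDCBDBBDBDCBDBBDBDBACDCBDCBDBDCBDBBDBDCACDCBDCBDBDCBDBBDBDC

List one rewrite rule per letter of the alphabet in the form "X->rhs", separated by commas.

A->AC, B->BD, C->DC, D->B

  step 0 ⇒ step 1: ADAA ⇒ AC·B·AC·AC
    A ↦ AC
    D ↦ B
    B ↦ BD  (constrained at step 1)
    C ↦ DC  (constrained at step 1)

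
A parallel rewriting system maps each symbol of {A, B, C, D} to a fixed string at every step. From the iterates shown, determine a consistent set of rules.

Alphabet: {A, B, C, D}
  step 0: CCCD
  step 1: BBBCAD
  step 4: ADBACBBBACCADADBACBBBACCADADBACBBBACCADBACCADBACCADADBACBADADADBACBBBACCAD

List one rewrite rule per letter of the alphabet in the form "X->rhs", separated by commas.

A->BAC, B->AD, C->B, D->CAD

  step 0 ⇒ step 1: CCCD ⇒ B·B·B·CAD
    C ↦ B
    D ↦ CAD
    A ↦ BAC  (constrained at step 1)
    B ↦ AD  (constrained at step 1)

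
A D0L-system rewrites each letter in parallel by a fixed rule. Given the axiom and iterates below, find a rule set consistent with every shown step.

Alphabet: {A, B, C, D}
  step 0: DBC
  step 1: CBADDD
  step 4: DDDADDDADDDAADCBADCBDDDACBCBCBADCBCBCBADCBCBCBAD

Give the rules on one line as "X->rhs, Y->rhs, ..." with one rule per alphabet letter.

  step 0 ⇒ step 1: DBC ⇒ CB·A·DDD
    B ↦ A
    C ↦ DDD
    D ↦ CB
    A ↦ AD  (constrained at step 1)

A->AD, B->A, C->DDD, D->CB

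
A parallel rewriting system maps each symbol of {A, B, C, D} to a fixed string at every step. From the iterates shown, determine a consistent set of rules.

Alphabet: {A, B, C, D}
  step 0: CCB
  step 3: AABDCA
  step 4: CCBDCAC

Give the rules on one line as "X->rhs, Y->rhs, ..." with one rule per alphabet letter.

  step 3 ⇒ step 4: AABDCA ⇒ C·C·BD·C·A·C
    A ↦ C
    B ↦ BD
    C ↦ A
    D ↦ C

A->C, B->BD, C->A, D->C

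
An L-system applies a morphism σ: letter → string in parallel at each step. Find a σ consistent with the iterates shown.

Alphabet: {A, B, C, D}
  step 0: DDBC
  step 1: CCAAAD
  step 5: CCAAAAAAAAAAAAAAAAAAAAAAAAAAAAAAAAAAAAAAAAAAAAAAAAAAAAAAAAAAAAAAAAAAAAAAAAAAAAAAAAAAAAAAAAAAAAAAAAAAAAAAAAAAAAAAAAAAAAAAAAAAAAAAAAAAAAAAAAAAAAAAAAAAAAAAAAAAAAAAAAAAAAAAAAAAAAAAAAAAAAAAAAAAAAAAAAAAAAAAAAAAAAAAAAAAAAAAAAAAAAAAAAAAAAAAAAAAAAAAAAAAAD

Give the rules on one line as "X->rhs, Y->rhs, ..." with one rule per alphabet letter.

  step 0 ⇒ step 1: DDBC ⇒ C·C·AAA·D
    B ↦ AAA
    C ↦ D
    D ↦ C
    A ↦ BBB  (constrained at step 1)

A->BBB, B->AAA, C->D, D->C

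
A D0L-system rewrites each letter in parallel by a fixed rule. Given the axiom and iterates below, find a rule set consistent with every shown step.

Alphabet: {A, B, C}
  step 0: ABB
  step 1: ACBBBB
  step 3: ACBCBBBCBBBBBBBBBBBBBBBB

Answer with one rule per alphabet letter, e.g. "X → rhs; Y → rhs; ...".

A->AC, B->BB, C->BC

  step 0 ⇒ step 1: ABB ⇒ AC·BB·BB
    A ↦ AC
    B ↦ BB
    C ↦ BC  (constrained at step 1)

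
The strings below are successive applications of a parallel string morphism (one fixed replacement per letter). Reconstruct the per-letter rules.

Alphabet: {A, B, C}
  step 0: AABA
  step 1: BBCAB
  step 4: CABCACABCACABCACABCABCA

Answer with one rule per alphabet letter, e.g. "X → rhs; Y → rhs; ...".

  step 0 ⇒ step 1: AABA ⇒ B·B·CA·B
    A ↦ B
    B ↦ CA
    C ↦ CA  (constrained at step 1)

A->B, B->CA, C->CA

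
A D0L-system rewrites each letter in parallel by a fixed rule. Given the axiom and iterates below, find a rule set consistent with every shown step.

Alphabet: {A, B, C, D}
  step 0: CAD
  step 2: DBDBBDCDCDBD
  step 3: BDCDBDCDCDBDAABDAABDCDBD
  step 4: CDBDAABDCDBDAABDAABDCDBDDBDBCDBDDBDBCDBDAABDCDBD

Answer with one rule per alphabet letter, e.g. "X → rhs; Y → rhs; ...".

  step 3 ⇒ step 4: BDCDBDCDCDBDAABDAABDCDBD ⇒ CD·BD·AA·BD·CD·BD·AA·BD·AA·BD·CD·BD·DB·DB·CD·BD·DB·DB·CD·BD·AA·BD·CD·BD
    A ↦ DB
    B ↦ CD
    C ↦ AA
    D ↦ BD

A->DB, B->CD, C->AA, D->BD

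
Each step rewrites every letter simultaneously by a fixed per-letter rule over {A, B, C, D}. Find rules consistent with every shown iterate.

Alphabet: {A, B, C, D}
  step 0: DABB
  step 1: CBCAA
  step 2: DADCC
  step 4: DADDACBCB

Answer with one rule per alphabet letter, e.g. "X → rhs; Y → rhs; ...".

A->C, B->A, C->D, D->CB

  step 1 ⇒ step 2: CBCAA ⇒ D·A·D·C·C
    A ↦ C
    B ↦ A
    C ↦ D
  step 0 ⇒ step 1: DABB ⇒ CB·C·A·A
    D ↦ CB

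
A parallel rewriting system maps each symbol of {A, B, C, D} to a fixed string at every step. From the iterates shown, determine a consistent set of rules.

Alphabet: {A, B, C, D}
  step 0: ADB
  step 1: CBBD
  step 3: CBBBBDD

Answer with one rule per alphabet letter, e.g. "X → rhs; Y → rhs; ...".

  step 0 ⇒ step 1: ADB ⇒ C·BB·D
    A ↦ C
    B ↦ D
    D ↦ BB
    C ↦ A  (constrained at step 1)

A->C, B->D, C->A, D->BB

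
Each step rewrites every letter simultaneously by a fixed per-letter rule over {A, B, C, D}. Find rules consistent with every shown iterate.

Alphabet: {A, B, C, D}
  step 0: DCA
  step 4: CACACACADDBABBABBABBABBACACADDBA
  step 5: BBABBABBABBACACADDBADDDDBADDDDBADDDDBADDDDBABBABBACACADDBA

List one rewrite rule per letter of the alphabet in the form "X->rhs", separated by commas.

  step 4 ⇒ step 5: CACACACADDBABBABBABBABBACACADDBA ⇒ B·BA·B·BA·B·BA·B·BA·CA·CA·DD·BA·DD·DD·BA·DD·DD·BA·DD·DD·BA·DD·DD·BA·B·BA·B·BA·CA·CA·DD·BA
    A ↦ BA
    B ↦ DD
    C ↦ B
    D ↦ CA

A->BA, B->DD, C->B, D->CA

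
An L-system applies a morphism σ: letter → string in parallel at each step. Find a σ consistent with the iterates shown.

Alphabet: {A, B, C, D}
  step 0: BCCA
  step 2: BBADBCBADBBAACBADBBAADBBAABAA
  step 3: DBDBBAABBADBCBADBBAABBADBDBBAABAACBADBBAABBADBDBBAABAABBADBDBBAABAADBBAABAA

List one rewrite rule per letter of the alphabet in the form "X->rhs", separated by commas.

A->BAA, B->DB, C->CBA, D->BBA

  step 2 ⇒ step 3: BBADBCBADBBAACBADBBAADBBAABAA ⇒ DB·DB·BAA·BBA·DB·CBA·DB·BAA·BBA·DB·DB·BAA·BAA·CBA·DB·BAA·BBA·DB·DB·BAA·BAA·BBA·DB·DB·BAA·BAA·DB·BAA·BAA
    A ↦ BAA
    B ↦ DB
    C ↦ CBA
    D ↦ BBA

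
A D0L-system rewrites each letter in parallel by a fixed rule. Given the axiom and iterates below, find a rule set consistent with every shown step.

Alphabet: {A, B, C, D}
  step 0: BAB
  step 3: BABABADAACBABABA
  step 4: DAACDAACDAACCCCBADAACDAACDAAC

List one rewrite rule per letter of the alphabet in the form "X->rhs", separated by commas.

A->C, B->DAA, C->BA, D->C

  step 3 ⇒ step 4: BABABADAACBABABA ⇒ DAA·C·DAA·C·DAA·C·C·C·C·BA·DAA·C·DAA·C·DAA·C
    A ↦ C
    B ↦ DAA
    C ↦ BA
    D ↦ C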